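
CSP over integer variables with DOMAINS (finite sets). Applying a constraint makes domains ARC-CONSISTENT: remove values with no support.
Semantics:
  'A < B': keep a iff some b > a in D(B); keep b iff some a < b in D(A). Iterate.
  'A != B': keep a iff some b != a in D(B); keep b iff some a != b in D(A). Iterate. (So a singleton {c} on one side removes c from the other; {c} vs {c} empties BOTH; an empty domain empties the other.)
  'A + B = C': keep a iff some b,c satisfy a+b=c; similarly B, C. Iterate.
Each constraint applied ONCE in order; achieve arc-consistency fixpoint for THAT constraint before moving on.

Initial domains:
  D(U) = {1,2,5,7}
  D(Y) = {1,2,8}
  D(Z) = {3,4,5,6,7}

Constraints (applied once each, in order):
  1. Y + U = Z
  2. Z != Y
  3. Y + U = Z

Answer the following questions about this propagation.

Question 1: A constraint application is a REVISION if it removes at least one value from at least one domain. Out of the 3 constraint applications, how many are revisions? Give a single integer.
Constraint 1 (Y + U = Z) on D(Y)={1,2,8} D(U)={1,2,5,7} D(Z)={3,4,5,6,7}: Y {1,2,8}->{1,2}; U {1,2,5,7}->{1,2,5}; Z {3,4,5,6,7}->{3,4,6,7} => REVISION
Constraint 2 (Z != Y) on D(Z)={3,4,6,7} D(Y)={1,2}: no change => not a revision
Constraint 3 (Y + U = Z) on D(Y)={1,2} D(U)={1,2,5} D(Z)={3,4,6,7}: no change => not a revision
Total revisions = 1

Answer: 1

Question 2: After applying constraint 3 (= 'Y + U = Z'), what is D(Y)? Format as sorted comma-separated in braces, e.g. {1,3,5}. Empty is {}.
Constraint 1 (Y + U = Z) on D(Y)={1,2,8} D(U)={1,2,5,7} D(Z)={3,4,5,6,7}: Y {1,2,8}->{1,2}; U {1,2,5,7}->{1,2,5}; Z {3,4,5,6,7}->{3,4,6,7}
Constraint 2 (Z != Y) on D(Z)={3,4,6,7} D(Y)={1,2}: no change
Constraint 3 (Y + U = Z) on D(Y)={1,2} D(U)={1,2,5} D(Z)={3,4,6,7}: no change
So after constraint 3: D(Y) = {1,2}

Answer: {1,2}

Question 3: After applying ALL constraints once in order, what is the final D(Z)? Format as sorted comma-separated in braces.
Constraint 1 (Y + U = Z) on D(Y)={1,2,8} D(U)={1,2,5,7} D(Z)={3,4,5,6,7}: Y {1,2,8}->{1,2}; U {1,2,5,7}->{1,2,5}; Z {3,4,5,6,7}->{3,4,6,7}
Constraint 2 (Z != Y) on D(Z)={3,4,6,7} D(Y)={1,2}: no change
Constraint 3 (Y + U = Z) on D(Y)={1,2} D(U)={1,2,5} D(Z)={3,4,6,7}: no change
So after all 3 constraints: D(Z) = {3,4,6,7}

Answer: {3,4,6,7}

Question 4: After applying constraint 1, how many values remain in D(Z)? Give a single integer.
Constraint 1 (Y + U = Z) on D(Y)={1,2,8} D(U)={1,2,5,7} D(Z)={3,4,5,6,7}: Y {1,2,8}->{1,2}; U {1,2,5,7}->{1,2,5}; Z {3,4,5,6,7}->{3,4,6,7}
So after constraint 1: D(Z)={3,4,6,7}, size = 4

Answer: 4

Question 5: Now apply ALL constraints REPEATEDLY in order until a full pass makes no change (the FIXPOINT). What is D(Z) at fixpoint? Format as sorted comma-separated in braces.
Answer: {3,4,6,7}

Derivation:
pass 0 (initial): D(Z)={3,4,5,6,7}
pass 1: U {1,2,5,7}->{1,2,5}; Y {1,2,8}->{1,2}; Z {3,4,5,6,7}->{3,4,6,7}
pass 2: no change
Fixpoint after 2 passes: D(Z) = {3,4,6,7}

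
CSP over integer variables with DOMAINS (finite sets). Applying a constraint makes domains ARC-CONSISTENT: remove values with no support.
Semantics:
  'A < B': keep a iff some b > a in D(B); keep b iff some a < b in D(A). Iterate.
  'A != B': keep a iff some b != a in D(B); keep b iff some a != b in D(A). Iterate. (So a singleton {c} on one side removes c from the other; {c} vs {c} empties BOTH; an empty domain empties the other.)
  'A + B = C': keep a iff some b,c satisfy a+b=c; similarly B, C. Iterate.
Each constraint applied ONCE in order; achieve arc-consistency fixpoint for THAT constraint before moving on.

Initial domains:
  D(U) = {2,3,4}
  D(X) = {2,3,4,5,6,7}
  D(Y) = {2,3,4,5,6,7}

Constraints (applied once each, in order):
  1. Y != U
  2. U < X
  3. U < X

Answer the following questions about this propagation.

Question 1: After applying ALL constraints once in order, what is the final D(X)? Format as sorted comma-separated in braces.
Answer: {3,4,5,6,7}

Derivation:
Constraint 1 (Y != U) on D(Y)={2,3,4,5,6,7} D(U)={2,3,4}: no change
Constraint 2 (U < X) on D(U)={2,3,4} D(X)={2,3,4,5,6,7}: X {2,3,4,5,6,7}->{3,4,5,6,7}
Constraint 3 (U < X) on D(U)={2,3,4} D(X)={3,4,5,6,7}: no change
So after all 3 constraints: D(X) = {3,4,5,6,7}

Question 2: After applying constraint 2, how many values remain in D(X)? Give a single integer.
Constraint 1 (Y != U) on D(Y)={2,3,4,5,6,7} D(U)={2,3,4}: no change
Constraint 2 (U < X) on D(U)={2,3,4} D(X)={2,3,4,5,6,7}: X {2,3,4,5,6,7}->{3,4,5,6,7}
So after constraint 2: D(X)={3,4,5,6,7}, size = 5

Answer: 5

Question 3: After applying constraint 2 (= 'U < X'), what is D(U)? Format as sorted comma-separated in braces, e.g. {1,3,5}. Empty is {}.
Answer: {2,3,4}

Derivation:
Constraint 1 (Y != U) on D(Y)={2,3,4,5,6,7} D(U)={2,3,4}: no change
Constraint 2 (U < X) on D(U)={2,3,4} D(X)={2,3,4,5,6,7}: X {2,3,4,5,6,7}->{3,4,5,6,7}
So after constraint 2: D(U) = {2,3,4}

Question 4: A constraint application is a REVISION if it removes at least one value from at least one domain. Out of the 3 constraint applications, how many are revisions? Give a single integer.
Constraint 1 (Y != U) on D(Y)={2,3,4,5,6,7} D(U)={2,3,4}: no change => not a revision
Constraint 2 (U < X) on D(U)={2,3,4} D(X)={2,3,4,5,6,7}: X {2,3,4,5,6,7}->{3,4,5,6,7} => REVISION
Constraint 3 (U < X) on D(U)={2,3,4} D(X)={3,4,5,6,7}: no change => not a revision
Total revisions = 1

Answer: 1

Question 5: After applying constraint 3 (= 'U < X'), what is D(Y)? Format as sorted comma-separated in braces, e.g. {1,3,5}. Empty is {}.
Constraint 1 (Y != U) on D(Y)={2,3,4,5,6,7} D(U)={2,3,4}: no change
Constraint 2 (U < X) on D(U)={2,3,4} D(X)={2,3,4,5,6,7}: X {2,3,4,5,6,7}->{3,4,5,6,7}
Constraint 3 (U < X) on D(U)={2,3,4} D(X)={3,4,5,6,7}: no change
So after constraint 3: D(Y) = {2,3,4,5,6,7}

Answer: {2,3,4,5,6,7}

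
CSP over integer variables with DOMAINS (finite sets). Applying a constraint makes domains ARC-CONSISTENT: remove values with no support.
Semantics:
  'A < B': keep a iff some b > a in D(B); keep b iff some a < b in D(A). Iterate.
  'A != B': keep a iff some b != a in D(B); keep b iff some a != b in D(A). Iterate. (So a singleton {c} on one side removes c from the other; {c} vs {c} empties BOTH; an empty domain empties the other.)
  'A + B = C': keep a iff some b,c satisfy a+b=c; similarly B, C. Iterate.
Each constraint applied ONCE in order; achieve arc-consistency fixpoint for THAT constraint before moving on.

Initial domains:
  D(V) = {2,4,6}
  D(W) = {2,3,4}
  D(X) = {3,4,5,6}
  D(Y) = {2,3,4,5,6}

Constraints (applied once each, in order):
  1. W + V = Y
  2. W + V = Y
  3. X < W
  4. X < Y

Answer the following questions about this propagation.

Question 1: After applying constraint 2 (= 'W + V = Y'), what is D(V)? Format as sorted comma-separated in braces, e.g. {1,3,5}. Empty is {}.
Constraint 1 (W + V = Y) on D(W)={2,3,4} D(V)={2,4,6} D(Y)={2,3,4,5,6}: V {2,4,6}->{2,4}; Y {2,3,4,5,6}->{4,5,6}
Constraint 2 (W + V = Y) on D(W)={2,3,4} D(V)={2,4} D(Y)={4,5,6}: no change
So after constraint 2: D(V) = {2,4}

Answer: {2,4}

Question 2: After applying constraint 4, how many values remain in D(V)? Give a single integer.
Constraint 1 (W + V = Y) on D(W)={2,3,4} D(V)={2,4,6} D(Y)={2,3,4,5,6}: V {2,4,6}->{2,4}; Y {2,3,4,5,6}->{4,5,6}
Constraint 2 (W + V = Y) on D(W)={2,3,4} D(V)={2,4} D(Y)={4,5,6}: no change
Constraint 3 (X < W) on D(X)={3,4,5,6} D(W)={2,3,4}: X {3,4,5,6}->{3}; W {2,3,4}->{4}
Constraint 4 (X < Y) on D(X)={3} D(Y)={4,5,6}: no change
So after constraint 4: D(V)={2,4}, size = 2

Answer: 2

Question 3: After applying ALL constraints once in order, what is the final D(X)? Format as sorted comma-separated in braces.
Answer: {3}

Derivation:
Constraint 1 (W + V = Y) on D(W)={2,3,4} D(V)={2,4,6} D(Y)={2,3,4,5,6}: V {2,4,6}->{2,4}; Y {2,3,4,5,6}->{4,5,6}
Constraint 2 (W + V = Y) on D(W)={2,3,4} D(V)={2,4} D(Y)={4,5,6}: no change
Constraint 3 (X < W) on D(X)={3,4,5,6} D(W)={2,3,4}: X {3,4,5,6}->{3}; W {2,3,4}->{4}
Constraint 4 (X < Y) on D(X)={3} D(Y)={4,5,6}: no change
So after all 4 constraints: D(X) = {3}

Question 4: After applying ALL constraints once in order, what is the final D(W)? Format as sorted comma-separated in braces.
Constraint 1 (W + V = Y) on D(W)={2,3,4} D(V)={2,4,6} D(Y)={2,3,4,5,6}: V {2,4,6}->{2,4}; Y {2,3,4,5,6}->{4,5,6}
Constraint 2 (W + V = Y) on D(W)={2,3,4} D(V)={2,4} D(Y)={4,5,6}: no change
Constraint 3 (X < W) on D(X)={3,4,5,6} D(W)={2,3,4}: X {3,4,5,6}->{3}; W {2,3,4}->{4}
Constraint 4 (X < Y) on D(X)={3} D(Y)={4,5,6}: no change
So after all 4 constraints: D(W) = {4}

Answer: {4}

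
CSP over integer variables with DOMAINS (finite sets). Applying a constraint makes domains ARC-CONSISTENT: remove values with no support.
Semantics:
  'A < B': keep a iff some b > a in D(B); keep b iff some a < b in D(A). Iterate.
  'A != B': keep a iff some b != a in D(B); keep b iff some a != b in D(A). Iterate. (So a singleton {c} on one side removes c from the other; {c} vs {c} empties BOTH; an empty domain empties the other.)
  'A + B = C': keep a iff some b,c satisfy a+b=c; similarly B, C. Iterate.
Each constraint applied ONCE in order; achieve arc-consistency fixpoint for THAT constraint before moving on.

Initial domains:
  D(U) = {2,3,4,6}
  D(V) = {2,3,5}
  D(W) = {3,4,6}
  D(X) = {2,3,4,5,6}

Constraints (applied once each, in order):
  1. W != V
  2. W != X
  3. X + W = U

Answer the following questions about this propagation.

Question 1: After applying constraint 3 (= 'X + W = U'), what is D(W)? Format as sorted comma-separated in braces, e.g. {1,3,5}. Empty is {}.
Constraint 1 (W != V) on D(W)={3,4,6} D(V)={2,3,5}: no change
Constraint 2 (W != X) on D(W)={3,4,6} D(X)={2,3,4,5,6}: no change
Constraint 3 (X + W = U) on D(X)={2,3,4,5,6} D(W)={3,4,6} D(U)={2,3,4,6}: X {2,3,4,5,6}->{2,3}; W {3,4,6}->{3,4}; U {2,3,4,6}->{6}
So after constraint 3: D(W) = {3,4}

Answer: {3,4}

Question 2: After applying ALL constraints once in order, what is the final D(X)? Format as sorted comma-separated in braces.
Answer: {2,3}

Derivation:
Constraint 1 (W != V) on D(W)={3,4,6} D(V)={2,3,5}: no change
Constraint 2 (W != X) on D(W)={3,4,6} D(X)={2,3,4,5,6}: no change
Constraint 3 (X + W = U) on D(X)={2,3,4,5,6} D(W)={3,4,6} D(U)={2,3,4,6}: X {2,3,4,5,6}->{2,3}; W {3,4,6}->{3,4}; U {2,3,4,6}->{6}
So after all 3 constraints: D(X) = {2,3}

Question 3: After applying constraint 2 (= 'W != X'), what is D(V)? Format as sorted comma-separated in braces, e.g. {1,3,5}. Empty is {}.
Constraint 1 (W != V) on D(W)={3,4,6} D(V)={2,3,5}: no change
Constraint 2 (W != X) on D(W)={3,4,6} D(X)={2,3,4,5,6}: no change
So after constraint 2: D(V) = {2,3,5}

Answer: {2,3,5}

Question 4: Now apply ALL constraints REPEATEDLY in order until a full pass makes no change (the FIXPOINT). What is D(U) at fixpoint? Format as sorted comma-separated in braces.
pass 0 (initial): D(U)={2,3,4,6}
pass 1: U {2,3,4,6}->{6}; W {3,4,6}->{3,4}; X {2,3,4,5,6}->{2,3}
pass 2: no change
Fixpoint after 2 passes: D(U) = {6}

Answer: {6}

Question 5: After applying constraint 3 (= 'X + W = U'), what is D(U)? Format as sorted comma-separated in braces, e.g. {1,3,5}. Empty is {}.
Answer: {6}

Derivation:
Constraint 1 (W != V) on D(W)={3,4,6} D(V)={2,3,5}: no change
Constraint 2 (W != X) on D(W)={3,4,6} D(X)={2,3,4,5,6}: no change
Constraint 3 (X + W = U) on D(X)={2,3,4,5,6} D(W)={3,4,6} D(U)={2,3,4,6}: X {2,3,4,5,6}->{2,3}; W {3,4,6}->{3,4}; U {2,3,4,6}->{6}
So after constraint 3: D(U) = {6}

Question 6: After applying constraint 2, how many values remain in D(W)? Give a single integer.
Answer: 3

Derivation:
Constraint 1 (W != V) on D(W)={3,4,6} D(V)={2,3,5}: no change
Constraint 2 (W != X) on D(W)={3,4,6} D(X)={2,3,4,5,6}: no change
So after constraint 2: D(W)={3,4,6}, size = 3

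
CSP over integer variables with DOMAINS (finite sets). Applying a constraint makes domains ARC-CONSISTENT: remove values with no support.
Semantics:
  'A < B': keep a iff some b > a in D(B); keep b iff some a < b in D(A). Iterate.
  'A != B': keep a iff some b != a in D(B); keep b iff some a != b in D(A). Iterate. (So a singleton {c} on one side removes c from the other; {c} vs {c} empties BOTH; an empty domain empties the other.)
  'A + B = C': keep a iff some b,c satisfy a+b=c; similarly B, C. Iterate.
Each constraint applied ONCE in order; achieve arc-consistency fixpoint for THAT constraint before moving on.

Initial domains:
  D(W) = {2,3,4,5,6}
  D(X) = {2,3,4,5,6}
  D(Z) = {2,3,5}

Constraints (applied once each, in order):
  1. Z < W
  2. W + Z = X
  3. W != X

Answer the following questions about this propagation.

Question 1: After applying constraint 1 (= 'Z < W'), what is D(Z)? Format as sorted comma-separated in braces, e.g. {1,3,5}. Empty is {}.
Answer: {2,3,5}

Derivation:
Constraint 1 (Z < W) on D(Z)={2,3,5} D(W)={2,3,4,5,6}: W {2,3,4,5,6}->{3,4,5,6}
So after constraint 1: D(Z) = {2,3,5}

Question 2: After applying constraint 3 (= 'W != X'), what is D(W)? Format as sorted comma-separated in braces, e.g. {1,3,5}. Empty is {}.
Constraint 1 (Z < W) on D(Z)={2,3,5} D(W)={2,3,4,5,6}: W {2,3,4,5,6}->{3,4,5,6}
Constraint 2 (W + Z = X) on D(W)={3,4,5,6} D(Z)={2,3,5} D(X)={2,3,4,5,6}: W {3,4,5,6}->{3,4}; Z {2,3,5}->{2,3}; X {2,3,4,5,6}->{5,6}
Constraint 3 (W != X) on D(W)={3,4} D(X)={5,6}: no change
So after constraint 3: D(W) = {3,4}

Answer: {3,4}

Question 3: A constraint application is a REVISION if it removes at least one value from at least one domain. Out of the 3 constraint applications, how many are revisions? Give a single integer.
Answer: 2

Derivation:
Constraint 1 (Z < W) on D(Z)={2,3,5} D(W)={2,3,4,5,6}: W {2,3,4,5,6}->{3,4,5,6} => REVISION
Constraint 2 (W + Z = X) on D(W)={3,4,5,6} D(Z)={2,3,5} D(X)={2,3,4,5,6}: W {3,4,5,6}->{3,4}; Z {2,3,5}->{2,3}; X {2,3,4,5,6}->{5,6} => REVISION
Constraint 3 (W != X) on D(W)={3,4} D(X)={5,6}: no change => not a revision
Total revisions = 2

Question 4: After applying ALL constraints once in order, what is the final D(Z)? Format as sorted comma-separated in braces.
Constraint 1 (Z < W) on D(Z)={2,3,5} D(W)={2,3,4,5,6}: W {2,3,4,5,6}->{3,4,5,6}
Constraint 2 (W + Z = X) on D(W)={3,4,5,6} D(Z)={2,3,5} D(X)={2,3,4,5,6}: W {3,4,5,6}->{3,4}; Z {2,3,5}->{2,3}; X {2,3,4,5,6}->{5,6}
Constraint 3 (W != X) on D(W)={3,4} D(X)={5,6}: no change
So after all 3 constraints: D(Z) = {2,3}

Answer: {2,3}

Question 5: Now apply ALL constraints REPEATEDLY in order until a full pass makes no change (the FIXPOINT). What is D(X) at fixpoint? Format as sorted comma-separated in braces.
Answer: {5,6}

Derivation:
pass 0 (initial): D(X)={2,3,4,5,6}
pass 1: W {2,3,4,5,6}->{3,4}; X {2,3,4,5,6}->{5,6}; Z {2,3,5}->{2,3}
pass 2: no change
Fixpoint after 2 passes: D(X) = {5,6}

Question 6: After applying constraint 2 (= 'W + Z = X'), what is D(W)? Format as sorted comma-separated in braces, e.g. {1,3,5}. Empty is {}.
Answer: {3,4}

Derivation:
Constraint 1 (Z < W) on D(Z)={2,3,5} D(W)={2,3,4,5,6}: W {2,3,4,5,6}->{3,4,5,6}
Constraint 2 (W + Z = X) on D(W)={3,4,5,6} D(Z)={2,3,5} D(X)={2,3,4,5,6}: W {3,4,5,6}->{3,4}; Z {2,3,5}->{2,3}; X {2,3,4,5,6}->{5,6}
So after constraint 2: D(W) = {3,4}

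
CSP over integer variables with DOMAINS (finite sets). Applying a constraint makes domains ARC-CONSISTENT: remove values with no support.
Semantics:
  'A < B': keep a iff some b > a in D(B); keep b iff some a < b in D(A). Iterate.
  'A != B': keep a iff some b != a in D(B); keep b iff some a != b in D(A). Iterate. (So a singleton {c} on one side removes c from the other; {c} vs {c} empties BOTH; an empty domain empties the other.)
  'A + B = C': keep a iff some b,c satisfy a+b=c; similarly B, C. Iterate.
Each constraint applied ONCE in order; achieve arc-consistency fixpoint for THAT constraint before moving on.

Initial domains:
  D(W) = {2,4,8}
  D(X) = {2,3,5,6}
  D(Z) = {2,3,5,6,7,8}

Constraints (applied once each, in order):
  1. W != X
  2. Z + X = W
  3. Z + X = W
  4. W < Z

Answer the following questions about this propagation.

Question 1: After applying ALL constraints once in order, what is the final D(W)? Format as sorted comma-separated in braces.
Answer: {4}

Derivation:
Constraint 1 (W != X) on D(W)={2,4,8} D(X)={2,3,5,6}: no change
Constraint 2 (Z + X = W) on D(Z)={2,3,5,6,7,8} D(X)={2,3,5,6} D(W)={2,4,8}: Z {2,3,5,6,7,8}->{2,3,5,6}; W {2,4,8}->{4,8}
Constraint 3 (Z + X = W) on D(Z)={2,3,5,6} D(X)={2,3,5,6} D(W)={4,8}: no change
Constraint 4 (W < Z) on D(W)={4,8} D(Z)={2,3,5,6}: W {4,8}->{4}; Z {2,3,5,6}->{5,6}
So after all 4 constraints: D(W) = {4}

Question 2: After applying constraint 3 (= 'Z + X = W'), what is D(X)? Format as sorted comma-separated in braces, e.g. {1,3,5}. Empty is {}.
Answer: {2,3,5,6}

Derivation:
Constraint 1 (W != X) on D(W)={2,4,8} D(X)={2,3,5,6}: no change
Constraint 2 (Z + X = W) on D(Z)={2,3,5,6,7,8} D(X)={2,3,5,6} D(W)={2,4,8}: Z {2,3,5,6,7,8}->{2,3,5,6}; W {2,4,8}->{4,8}
Constraint 3 (Z + X = W) on D(Z)={2,3,5,6} D(X)={2,3,5,6} D(W)={4,8}: no change
So after constraint 3: D(X) = {2,3,5,6}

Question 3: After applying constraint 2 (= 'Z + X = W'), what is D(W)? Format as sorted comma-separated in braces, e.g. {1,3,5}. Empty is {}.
Answer: {4,8}

Derivation:
Constraint 1 (W != X) on D(W)={2,4,8} D(X)={2,3,5,6}: no change
Constraint 2 (Z + X = W) on D(Z)={2,3,5,6,7,8} D(X)={2,3,5,6} D(W)={2,4,8}: Z {2,3,5,6,7,8}->{2,3,5,6}; W {2,4,8}->{4,8}
So after constraint 2: D(W) = {4,8}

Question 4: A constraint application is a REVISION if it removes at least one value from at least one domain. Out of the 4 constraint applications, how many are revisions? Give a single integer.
Answer: 2

Derivation:
Constraint 1 (W != X) on D(W)={2,4,8} D(X)={2,3,5,6}: no change => not a revision
Constraint 2 (Z + X = W) on D(Z)={2,3,5,6,7,8} D(X)={2,3,5,6} D(W)={2,4,8}: Z {2,3,5,6,7,8}->{2,3,5,6}; W {2,4,8}->{4,8} => REVISION
Constraint 3 (Z + X = W) on D(Z)={2,3,5,6} D(X)={2,3,5,6} D(W)={4,8}: no change => not a revision
Constraint 4 (W < Z) on D(W)={4,8} D(Z)={2,3,5,6}: W {4,8}->{4}; Z {2,3,5,6}->{5,6} => REVISION
Total revisions = 2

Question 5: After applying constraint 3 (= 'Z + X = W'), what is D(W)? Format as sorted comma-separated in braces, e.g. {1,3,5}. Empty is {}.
Constraint 1 (W != X) on D(W)={2,4,8} D(X)={2,3,5,6}: no change
Constraint 2 (Z + X = W) on D(Z)={2,3,5,6,7,8} D(X)={2,3,5,6} D(W)={2,4,8}: Z {2,3,5,6,7,8}->{2,3,5,6}; W {2,4,8}->{4,8}
Constraint 3 (Z + X = W) on D(Z)={2,3,5,6} D(X)={2,3,5,6} D(W)={4,8}: no change
So after constraint 3: D(W) = {4,8}

Answer: {4,8}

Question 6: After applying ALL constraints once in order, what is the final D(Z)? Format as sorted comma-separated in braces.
Constraint 1 (W != X) on D(W)={2,4,8} D(X)={2,3,5,6}: no change
Constraint 2 (Z + X = W) on D(Z)={2,3,5,6,7,8} D(X)={2,3,5,6} D(W)={2,4,8}: Z {2,3,5,6,7,8}->{2,3,5,6}; W {2,4,8}->{4,8}
Constraint 3 (Z + X = W) on D(Z)={2,3,5,6} D(X)={2,3,5,6} D(W)={4,8}: no change
Constraint 4 (W < Z) on D(W)={4,8} D(Z)={2,3,5,6}: W {4,8}->{4}; Z {2,3,5,6}->{5,6}
So after all 4 constraints: D(Z) = {5,6}

Answer: {5,6}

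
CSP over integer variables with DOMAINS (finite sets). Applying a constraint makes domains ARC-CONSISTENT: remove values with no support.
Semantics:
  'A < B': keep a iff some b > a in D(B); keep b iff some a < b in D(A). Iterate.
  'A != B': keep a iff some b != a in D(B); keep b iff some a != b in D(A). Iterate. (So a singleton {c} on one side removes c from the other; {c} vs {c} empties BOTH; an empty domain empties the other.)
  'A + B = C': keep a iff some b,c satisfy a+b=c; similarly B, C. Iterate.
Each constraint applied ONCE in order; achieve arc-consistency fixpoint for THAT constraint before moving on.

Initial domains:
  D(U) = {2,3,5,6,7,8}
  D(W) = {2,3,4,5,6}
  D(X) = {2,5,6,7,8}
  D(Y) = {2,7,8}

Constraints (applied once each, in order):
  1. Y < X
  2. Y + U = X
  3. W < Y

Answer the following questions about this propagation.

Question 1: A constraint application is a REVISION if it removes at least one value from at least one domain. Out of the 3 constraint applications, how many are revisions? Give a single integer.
Answer: 3

Derivation:
Constraint 1 (Y < X) on D(Y)={2,7,8} D(X)={2,5,6,7,8}: Y {2,7,8}->{2,7}; X {2,5,6,7,8}->{5,6,7,8} => REVISION
Constraint 2 (Y + U = X) on D(Y)={2,7} D(U)={2,3,5,6,7,8} D(X)={5,6,7,8}: Y {2,7}->{2}; U {2,3,5,6,7,8}->{3,5,6}; X {5,6,7,8}->{5,7,8} => REVISION
Constraint 3 (W < Y) on D(W)={2,3,4,5,6} D(Y)={2}: W {2,3,4,5,6}->{}; Y {2}->{} => REVISION
Total revisions = 3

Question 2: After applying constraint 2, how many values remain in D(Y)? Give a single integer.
Answer: 1

Derivation:
Constraint 1 (Y < X) on D(Y)={2,7,8} D(X)={2,5,6,7,8}: Y {2,7,8}->{2,7}; X {2,5,6,7,8}->{5,6,7,8}
Constraint 2 (Y + U = X) on D(Y)={2,7} D(U)={2,3,5,6,7,8} D(X)={5,6,7,8}: Y {2,7}->{2}; U {2,3,5,6,7,8}->{3,5,6}; X {5,6,7,8}->{5,7,8}
So after constraint 2: D(Y)={2}, size = 1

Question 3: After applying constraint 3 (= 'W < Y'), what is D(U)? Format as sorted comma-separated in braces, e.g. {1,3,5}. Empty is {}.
Answer: {3,5,6}

Derivation:
Constraint 1 (Y < X) on D(Y)={2,7,8} D(X)={2,5,6,7,8}: Y {2,7,8}->{2,7}; X {2,5,6,7,8}->{5,6,7,8}
Constraint 2 (Y + U = X) on D(Y)={2,7} D(U)={2,3,5,6,7,8} D(X)={5,6,7,8}: Y {2,7}->{2}; U {2,3,5,6,7,8}->{3,5,6}; X {5,6,7,8}->{5,7,8}
Constraint 3 (W < Y) on D(W)={2,3,4,5,6} D(Y)={2}: W {2,3,4,5,6}->{}; Y {2}->{}
So after constraint 3: D(U) = {3,5,6}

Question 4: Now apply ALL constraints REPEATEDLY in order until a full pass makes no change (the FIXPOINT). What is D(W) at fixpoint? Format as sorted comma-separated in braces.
pass 0 (initial): D(W)={2,3,4,5,6}
pass 1: U {2,3,5,6,7,8}->{3,5,6}; W {2,3,4,5,6}->{}; X {2,5,6,7,8}->{5,7,8}; Y {2,7,8}->{}
pass 2: U {3,5,6}->{}; X {5,7,8}->{}
pass 3: no change
Fixpoint after 3 passes: D(W) = {}

Answer: {}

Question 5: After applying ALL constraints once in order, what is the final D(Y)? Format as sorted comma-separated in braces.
Answer: {}

Derivation:
Constraint 1 (Y < X) on D(Y)={2,7,8} D(X)={2,5,6,7,8}: Y {2,7,8}->{2,7}; X {2,5,6,7,8}->{5,6,7,8}
Constraint 2 (Y + U = X) on D(Y)={2,7} D(U)={2,3,5,6,7,8} D(X)={5,6,7,8}: Y {2,7}->{2}; U {2,3,5,6,7,8}->{3,5,6}; X {5,6,7,8}->{5,7,8}
Constraint 3 (W < Y) on D(W)={2,3,4,5,6} D(Y)={2}: W {2,3,4,5,6}->{}; Y {2}->{}
So after all 3 constraints: D(Y) = {}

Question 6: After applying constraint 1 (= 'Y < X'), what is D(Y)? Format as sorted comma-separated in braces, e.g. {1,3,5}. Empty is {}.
Answer: {2,7}

Derivation:
Constraint 1 (Y < X) on D(Y)={2,7,8} D(X)={2,5,6,7,8}: Y {2,7,8}->{2,7}; X {2,5,6,7,8}->{5,6,7,8}
So after constraint 1: D(Y) = {2,7}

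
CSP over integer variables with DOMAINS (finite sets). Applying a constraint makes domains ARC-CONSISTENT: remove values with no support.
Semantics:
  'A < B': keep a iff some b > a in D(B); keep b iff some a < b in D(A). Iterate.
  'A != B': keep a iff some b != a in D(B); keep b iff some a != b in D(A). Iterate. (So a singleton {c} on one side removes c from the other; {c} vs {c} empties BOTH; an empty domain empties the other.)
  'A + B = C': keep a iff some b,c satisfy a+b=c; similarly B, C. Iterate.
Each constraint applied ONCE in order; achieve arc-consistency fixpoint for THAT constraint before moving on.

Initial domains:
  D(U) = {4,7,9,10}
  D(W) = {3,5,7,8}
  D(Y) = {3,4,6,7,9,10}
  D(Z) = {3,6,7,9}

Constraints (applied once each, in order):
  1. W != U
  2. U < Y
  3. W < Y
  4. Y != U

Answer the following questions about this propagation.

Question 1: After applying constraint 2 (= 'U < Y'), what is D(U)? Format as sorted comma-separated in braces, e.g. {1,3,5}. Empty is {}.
Constraint 1 (W != U) on D(W)={3,5,7,8} D(U)={4,7,9,10}: no change
Constraint 2 (U < Y) on D(U)={4,7,9,10} D(Y)={3,4,6,7,9,10}: U {4,7,9,10}->{4,7,9}; Y {3,4,6,7,9,10}->{6,7,9,10}
So after constraint 2: D(U) = {4,7,9}

Answer: {4,7,9}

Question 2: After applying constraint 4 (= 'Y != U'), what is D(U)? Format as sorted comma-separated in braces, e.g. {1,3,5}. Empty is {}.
Answer: {4,7,9}

Derivation:
Constraint 1 (W != U) on D(W)={3,5,7,8} D(U)={4,7,9,10}: no change
Constraint 2 (U < Y) on D(U)={4,7,9,10} D(Y)={3,4,6,7,9,10}: U {4,7,9,10}->{4,7,9}; Y {3,4,6,7,9,10}->{6,7,9,10}
Constraint 3 (W < Y) on D(W)={3,5,7,8} D(Y)={6,7,9,10}: no change
Constraint 4 (Y != U) on D(Y)={6,7,9,10} D(U)={4,7,9}: no change
So after constraint 4: D(U) = {4,7,9}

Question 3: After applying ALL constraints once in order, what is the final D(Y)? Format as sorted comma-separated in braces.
Answer: {6,7,9,10}

Derivation:
Constraint 1 (W != U) on D(W)={3,5,7,8} D(U)={4,7,9,10}: no change
Constraint 2 (U < Y) on D(U)={4,7,9,10} D(Y)={3,4,6,7,9,10}: U {4,7,9,10}->{4,7,9}; Y {3,4,6,7,9,10}->{6,7,9,10}
Constraint 3 (W < Y) on D(W)={3,5,7,8} D(Y)={6,7,9,10}: no change
Constraint 4 (Y != U) on D(Y)={6,7,9,10} D(U)={4,7,9}: no change
So after all 4 constraints: D(Y) = {6,7,9,10}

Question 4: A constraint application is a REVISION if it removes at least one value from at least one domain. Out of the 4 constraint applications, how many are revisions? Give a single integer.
Constraint 1 (W != U) on D(W)={3,5,7,8} D(U)={4,7,9,10}: no change => not a revision
Constraint 2 (U < Y) on D(U)={4,7,9,10} D(Y)={3,4,6,7,9,10}: U {4,7,9,10}->{4,7,9}; Y {3,4,6,7,9,10}->{6,7,9,10} => REVISION
Constraint 3 (W < Y) on D(W)={3,5,7,8} D(Y)={6,7,9,10}: no change => not a revision
Constraint 4 (Y != U) on D(Y)={6,7,9,10} D(U)={4,7,9}: no change => not a revision
Total revisions = 1

Answer: 1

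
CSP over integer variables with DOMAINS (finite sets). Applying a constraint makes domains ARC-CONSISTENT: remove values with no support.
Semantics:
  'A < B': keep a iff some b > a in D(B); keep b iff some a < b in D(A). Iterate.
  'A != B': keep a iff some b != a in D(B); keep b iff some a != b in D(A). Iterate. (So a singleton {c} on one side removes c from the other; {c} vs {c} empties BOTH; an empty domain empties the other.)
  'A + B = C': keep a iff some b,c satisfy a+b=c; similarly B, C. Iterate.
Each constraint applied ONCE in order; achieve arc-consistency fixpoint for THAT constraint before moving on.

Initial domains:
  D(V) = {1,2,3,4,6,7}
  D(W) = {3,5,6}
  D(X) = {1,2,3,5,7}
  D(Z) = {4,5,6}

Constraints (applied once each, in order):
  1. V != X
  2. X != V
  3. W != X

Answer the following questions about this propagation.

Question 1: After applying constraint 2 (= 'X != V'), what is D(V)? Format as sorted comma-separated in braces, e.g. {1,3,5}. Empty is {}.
Answer: {1,2,3,4,6,7}

Derivation:
Constraint 1 (V != X) on D(V)={1,2,3,4,6,7} D(X)={1,2,3,5,7}: no change
Constraint 2 (X != V) on D(X)={1,2,3,5,7} D(V)={1,2,3,4,6,7}: no change
So after constraint 2: D(V) = {1,2,3,4,6,7}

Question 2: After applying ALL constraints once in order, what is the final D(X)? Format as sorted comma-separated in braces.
Constraint 1 (V != X) on D(V)={1,2,3,4,6,7} D(X)={1,2,3,5,7}: no change
Constraint 2 (X != V) on D(X)={1,2,3,5,7} D(V)={1,2,3,4,6,7}: no change
Constraint 3 (W != X) on D(W)={3,5,6} D(X)={1,2,3,5,7}: no change
So after all 3 constraints: D(X) = {1,2,3,5,7}

Answer: {1,2,3,5,7}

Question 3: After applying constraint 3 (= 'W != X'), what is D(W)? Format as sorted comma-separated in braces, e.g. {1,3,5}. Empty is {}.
Answer: {3,5,6}

Derivation:
Constraint 1 (V != X) on D(V)={1,2,3,4,6,7} D(X)={1,2,3,5,7}: no change
Constraint 2 (X != V) on D(X)={1,2,3,5,7} D(V)={1,2,3,4,6,7}: no change
Constraint 3 (W != X) on D(W)={3,5,6} D(X)={1,2,3,5,7}: no change
So after constraint 3: D(W) = {3,5,6}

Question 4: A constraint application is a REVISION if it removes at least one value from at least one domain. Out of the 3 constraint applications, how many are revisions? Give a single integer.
Answer: 0

Derivation:
Constraint 1 (V != X) on D(V)={1,2,3,4,6,7} D(X)={1,2,3,5,7}: no change => not a revision
Constraint 2 (X != V) on D(X)={1,2,3,5,7} D(V)={1,2,3,4,6,7}: no change => not a revision
Constraint 3 (W != X) on D(W)={3,5,6} D(X)={1,2,3,5,7}: no change => not a revision
Total revisions = 0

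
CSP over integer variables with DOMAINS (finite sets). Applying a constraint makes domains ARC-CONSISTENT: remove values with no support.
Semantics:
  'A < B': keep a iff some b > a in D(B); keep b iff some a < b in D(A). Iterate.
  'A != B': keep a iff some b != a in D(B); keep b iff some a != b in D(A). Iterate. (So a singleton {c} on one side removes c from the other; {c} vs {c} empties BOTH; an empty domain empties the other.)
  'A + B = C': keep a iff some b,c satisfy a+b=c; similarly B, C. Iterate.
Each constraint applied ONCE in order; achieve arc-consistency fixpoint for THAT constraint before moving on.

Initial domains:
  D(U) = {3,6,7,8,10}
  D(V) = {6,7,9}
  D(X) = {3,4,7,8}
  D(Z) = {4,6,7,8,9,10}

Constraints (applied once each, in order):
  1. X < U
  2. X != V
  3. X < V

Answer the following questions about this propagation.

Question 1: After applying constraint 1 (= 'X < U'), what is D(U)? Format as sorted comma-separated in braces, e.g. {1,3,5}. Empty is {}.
Constraint 1 (X < U) on D(X)={3,4,7,8} D(U)={3,6,7,8,10}: U {3,6,7,8,10}->{6,7,8,10}
So after constraint 1: D(U) = {6,7,8,10}

Answer: {6,7,8,10}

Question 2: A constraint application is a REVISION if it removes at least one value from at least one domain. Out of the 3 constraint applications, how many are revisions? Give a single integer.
Answer: 1

Derivation:
Constraint 1 (X < U) on D(X)={3,4,7,8} D(U)={3,6,7,8,10}: U {3,6,7,8,10}->{6,7,8,10} => REVISION
Constraint 2 (X != V) on D(X)={3,4,7,8} D(V)={6,7,9}: no change => not a revision
Constraint 3 (X < V) on D(X)={3,4,7,8} D(V)={6,7,9}: no change => not a revision
Total revisions = 1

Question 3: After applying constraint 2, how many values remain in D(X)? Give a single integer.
Answer: 4

Derivation:
Constraint 1 (X < U) on D(X)={3,4,7,8} D(U)={3,6,7,8,10}: U {3,6,7,8,10}->{6,7,8,10}
Constraint 2 (X != V) on D(X)={3,4,7,8} D(V)={6,7,9}: no change
So after constraint 2: D(X)={3,4,7,8}, size = 4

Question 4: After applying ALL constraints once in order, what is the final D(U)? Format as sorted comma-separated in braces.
Constraint 1 (X < U) on D(X)={3,4,7,8} D(U)={3,6,7,8,10}: U {3,6,7,8,10}->{6,7,8,10}
Constraint 2 (X != V) on D(X)={3,4,7,8} D(V)={6,7,9}: no change
Constraint 3 (X < V) on D(X)={3,4,7,8} D(V)={6,7,9}: no change
So after all 3 constraints: D(U) = {6,7,8,10}

Answer: {6,7,8,10}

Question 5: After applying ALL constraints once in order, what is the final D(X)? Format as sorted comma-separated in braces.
Answer: {3,4,7,8}

Derivation:
Constraint 1 (X < U) on D(X)={3,4,7,8} D(U)={3,6,7,8,10}: U {3,6,7,8,10}->{6,7,8,10}
Constraint 2 (X != V) on D(X)={3,4,7,8} D(V)={6,7,9}: no change
Constraint 3 (X < V) on D(X)={3,4,7,8} D(V)={6,7,9}: no change
So after all 3 constraints: D(X) = {3,4,7,8}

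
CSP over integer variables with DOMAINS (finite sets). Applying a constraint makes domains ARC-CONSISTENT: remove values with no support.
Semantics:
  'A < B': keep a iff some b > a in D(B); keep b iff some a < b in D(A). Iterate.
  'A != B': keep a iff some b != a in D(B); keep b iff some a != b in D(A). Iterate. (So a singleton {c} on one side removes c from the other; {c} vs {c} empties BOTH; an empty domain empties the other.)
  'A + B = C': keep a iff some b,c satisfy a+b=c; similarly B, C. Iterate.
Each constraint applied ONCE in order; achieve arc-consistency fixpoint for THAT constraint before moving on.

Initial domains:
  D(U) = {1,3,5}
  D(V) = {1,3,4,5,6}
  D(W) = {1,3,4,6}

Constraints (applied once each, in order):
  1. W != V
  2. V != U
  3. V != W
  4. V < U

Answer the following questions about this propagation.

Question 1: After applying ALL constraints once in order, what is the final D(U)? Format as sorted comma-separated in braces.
Answer: {3,5}

Derivation:
Constraint 1 (W != V) on D(W)={1,3,4,6} D(V)={1,3,4,5,6}: no change
Constraint 2 (V != U) on D(V)={1,3,4,5,6} D(U)={1,3,5}: no change
Constraint 3 (V != W) on D(V)={1,3,4,5,6} D(W)={1,3,4,6}: no change
Constraint 4 (V < U) on D(V)={1,3,4,5,6} D(U)={1,3,5}: V {1,3,4,5,6}->{1,3,4}; U {1,3,5}->{3,5}
So after all 4 constraints: D(U) = {3,5}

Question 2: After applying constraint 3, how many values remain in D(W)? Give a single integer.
Constraint 1 (W != V) on D(W)={1,3,4,6} D(V)={1,3,4,5,6}: no change
Constraint 2 (V != U) on D(V)={1,3,4,5,6} D(U)={1,3,5}: no change
Constraint 3 (V != W) on D(V)={1,3,4,5,6} D(W)={1,3,4,6}: no change
So after constraint 3: D(W)={1,3,4,6}, size = 4

Answer: 4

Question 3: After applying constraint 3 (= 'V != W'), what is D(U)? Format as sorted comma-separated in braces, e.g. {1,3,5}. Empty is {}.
Answer: {1,3,5}

Derivation:
Constraint 1 (W != V) on D(W)={1,3,4,6} D(V)={1,3,4,5,6}: no change
Constraint 2 (V != U) on D(V)={1,3,4,5,6} D(U)={1,3,5}: no change
Constraint 3 (V != W) on D(V)={1,3,4,5,6} D(W)={1,3,4,6}: no change
So after constraint 3: D(U) = {1,3,5}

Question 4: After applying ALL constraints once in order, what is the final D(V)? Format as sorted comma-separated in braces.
Answer: {1,3,4}

Derivation:
Constraint 1 (W != V) on D(W)={1,3,4,6} D(V)={1,3,4,5,6}: no change
Constraint 2 (V != U) on D(V)={1,3,4,5,6} D(U)={1,3,5}: no change
Constraint 3 (V != W) on D(V)={1,3,4,5,6} D(W)={1,3,4,6}: no change
Constraint 4 (V < U) on D(V)={1,3,4,5,6} D(U)={1,3,5}: V {1,3,4,5,6}->{1,3,4}; U {1,3,5}->{3,5}
So after all 4 constraints: D(V) = {1,3,4}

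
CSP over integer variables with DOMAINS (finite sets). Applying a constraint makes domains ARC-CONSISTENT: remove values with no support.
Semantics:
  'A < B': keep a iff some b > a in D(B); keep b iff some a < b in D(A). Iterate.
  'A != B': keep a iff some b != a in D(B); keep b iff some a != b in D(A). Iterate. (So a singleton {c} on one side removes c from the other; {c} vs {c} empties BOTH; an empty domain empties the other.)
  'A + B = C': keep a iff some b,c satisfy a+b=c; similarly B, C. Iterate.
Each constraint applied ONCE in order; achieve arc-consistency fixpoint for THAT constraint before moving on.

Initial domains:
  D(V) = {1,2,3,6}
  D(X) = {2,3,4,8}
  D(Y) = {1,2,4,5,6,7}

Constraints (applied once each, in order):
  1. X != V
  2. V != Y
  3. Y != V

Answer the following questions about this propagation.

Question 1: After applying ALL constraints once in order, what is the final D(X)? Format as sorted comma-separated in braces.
Constraint 1 (X != V) on D(X)={2,3,4,8} D(V)={1,2,3,6}: no change
Constraint 2 (V != Y) on D(V)={1,2,3,6} D(Y)={1,2,4,5,6,7}: no change
Constraint 3 (Y != V) on D(Y)={1,2,4,5,6,7} D(V)={1,2,3,6}: no change
So after all 3 constraints: D(X) = {2,3,4,8}

Answer: {2,3,4,8}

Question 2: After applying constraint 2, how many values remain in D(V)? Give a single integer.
Answer: 4

Derivation:
Constraint 1 (X != V) on D(X)={2,3,4,8} D(V)={1,2,3,6}: no change
Constraint 2 (V != Y) on D(V)={1,2,3,6} D(Y)={1,2,4,5,6,7}: no change
So after constraint 2: D(V)={1,2,3,6}, size = 4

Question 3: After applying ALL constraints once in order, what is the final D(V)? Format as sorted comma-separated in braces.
Constraint 1 (X != V) on D(X)={2,3,4,8} D(V)={1,2,3,6}: no change
Constraint 2 (V != Y) on D(V)={1,2,3,6} D(Y)={1,2,4,5,6,7}: no change
Constraint 3 (Y != V) on D(Y)={1,2,4,5,6,7} D(V)={1,2,3,6}: no change
So after all 3 constraints: D(V) = {1,2,3,6}

Answer: {1,2,3,6}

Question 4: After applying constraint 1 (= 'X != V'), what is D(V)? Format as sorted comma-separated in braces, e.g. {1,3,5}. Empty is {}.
Constraint 1 (X != V) on D(X)={2,3,4,8} D(V)={1,2,3,6}: no change
So after constraint 1: D(V) = {1,2,3,6}

Answer: {1,2,3,6}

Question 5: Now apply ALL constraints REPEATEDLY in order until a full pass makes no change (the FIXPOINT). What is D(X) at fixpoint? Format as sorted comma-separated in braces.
Answer: {2,3,4,8}

Derivation:
pass 0 (initial): D(X)={2,3,4,8}
pass 1: no change
Fixpoint after 1 passes: D(X) = {2,3,4,8}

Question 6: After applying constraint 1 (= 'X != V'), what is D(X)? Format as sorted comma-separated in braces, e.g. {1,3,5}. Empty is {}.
Constraint 1 (X != V) on D(X)={2,3,4,8} D(V)={1,2,3,6}: no change
So after constraint 1: D(X) = {2,3,4,8}

Answer: {2,3,4,8}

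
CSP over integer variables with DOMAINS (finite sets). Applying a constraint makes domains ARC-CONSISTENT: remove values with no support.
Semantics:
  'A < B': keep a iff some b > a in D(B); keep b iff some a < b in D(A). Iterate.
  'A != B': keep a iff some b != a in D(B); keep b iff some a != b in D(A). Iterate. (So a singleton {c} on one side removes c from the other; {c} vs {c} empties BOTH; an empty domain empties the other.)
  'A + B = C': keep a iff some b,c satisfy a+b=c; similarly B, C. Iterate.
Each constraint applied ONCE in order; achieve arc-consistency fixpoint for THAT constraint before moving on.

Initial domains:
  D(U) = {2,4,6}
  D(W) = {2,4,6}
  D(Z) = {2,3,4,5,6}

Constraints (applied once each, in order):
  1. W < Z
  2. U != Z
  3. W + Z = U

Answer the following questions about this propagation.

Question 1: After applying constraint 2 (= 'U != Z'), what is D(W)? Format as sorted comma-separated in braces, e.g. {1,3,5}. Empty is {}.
Constraint 1 (W < Z) on D(W)={2,4,6} D(Z)={2,3,4,5,6}: W {2,4,6}->{2,4}; Z {2,3,4,5,6}->{3,4,5,6}
Constraint 2 (U != Z) on D(U)={2,4,6} D(Z)={3,4,5,6}: no change
So after constraint 2: D(W) = {2,4}

Answer: {2,4}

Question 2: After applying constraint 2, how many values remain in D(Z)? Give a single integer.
Constraint 1 (W < Z) on D(W)={2,4,6} D(Z)={2,3,4,5,6}: W {2,4,6}->{2,4}; Z {2,3,4,5,6}->{3,4,5,6}
Constraint 2 (U != Z) on D(U)={2,4,6} D(Z)={3,4,5,6}: no change
So after constraint 2: D(Z)={3,4,5,6}, size = 4

Answer: 4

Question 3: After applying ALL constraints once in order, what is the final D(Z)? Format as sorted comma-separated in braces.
Constraint 1 (W < Z) on D(W)={2,4,6} D(Z)={2,3,4,5,6}: W {2,4,6}->{2,4}; Z {2,3,4,5,6}->{3,4,5,6}
Constraint 2 (U != Z) on D(U)={2,4,6} D(Z)={3,4,5,6}: no change
Constraint 3 (W + Z = U) on D(W)={2,4} D(Z)={3,4,5,6} D(U)={2,4,6}: W {2,4}->{2}; Z {3,4,5,6}->{4}; U {2,4,6}->{6}
So after all 3 constraints: D(Z) = {4}

Answer: {4}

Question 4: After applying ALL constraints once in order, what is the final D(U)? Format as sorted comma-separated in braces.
Answer: {6}

Derivation:
Constraint 1 (W < Z) on D(W)={2,4,6} D(Z)={2,3,4,5,6}: W {2,4,6}->{2,4}; Z {2,3,4,5,6}->{3,4,5,6}
Constraint 2 (U != Z) on D(U)={2,4,6} D(Z)={3,4,5,6}: no change
Constraint 3 (W + Z = U) on D(W)={2,4} D(Z)={3,4,5,6} D(U)={2,4,6}: W {2,4}->{2}; Z {3,4,5,6}->{4}; U {2,4,6}->{6}
So after all 3 constraints: D(U) = {6}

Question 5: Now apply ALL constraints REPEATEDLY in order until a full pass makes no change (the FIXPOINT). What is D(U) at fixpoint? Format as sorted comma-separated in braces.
pass 0 (initial): D(U)={2,4,6}
pass 1: U {2,4,6}->{6}; W {2,4,6}->{2}; Z {2,3,4,5,6}->{4}
pass 2: no change
Fixpoint after 2 passes: D(U) = {6}

Answer: {6}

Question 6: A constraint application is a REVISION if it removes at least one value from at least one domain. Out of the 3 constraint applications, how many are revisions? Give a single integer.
Answer: 2

Derivation:
Constraint 1 (W < Z) on D(W)={2,4,6} D(Z)={2,3,4,5,6}: W {2,4,6}->{2,4}; Z {2,3,4,5,6}->{3,4,5,6} => REVISION
Constraint 2 (U != Z) on D(U)={2,4,6} D(Z)={3,4,5,6}: no change => not a revision
Constraint 3 (W + Z = U) on D(W)={2,4} D(Z)={3,4,5,6} D(U)={2,4,6}: W {2,4}->{2}; Z {3,4,5,6}->{4}; U {2,4,6}->{6} => REVISION
Total revisions = 2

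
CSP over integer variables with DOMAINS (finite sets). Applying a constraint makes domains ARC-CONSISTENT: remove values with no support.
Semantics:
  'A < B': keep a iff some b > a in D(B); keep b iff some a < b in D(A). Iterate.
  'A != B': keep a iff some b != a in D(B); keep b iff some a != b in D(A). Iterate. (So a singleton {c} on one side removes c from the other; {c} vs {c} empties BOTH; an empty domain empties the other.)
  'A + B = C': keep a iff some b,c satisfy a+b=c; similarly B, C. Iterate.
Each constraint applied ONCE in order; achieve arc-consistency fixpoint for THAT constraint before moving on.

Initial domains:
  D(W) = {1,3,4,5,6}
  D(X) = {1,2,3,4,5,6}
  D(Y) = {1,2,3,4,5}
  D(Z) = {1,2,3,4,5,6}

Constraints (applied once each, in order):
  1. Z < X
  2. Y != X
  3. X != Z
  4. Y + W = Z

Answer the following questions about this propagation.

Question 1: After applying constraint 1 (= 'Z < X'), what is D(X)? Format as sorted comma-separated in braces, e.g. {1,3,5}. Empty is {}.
Answer: {2,3,4,5,6}

Derivation:
Constraint 1 (Z < X) on D(Z)={1,2,3,4,5,6} D(X)={1,2,3,4,5,6}: Z {1,2,3,4,5,6}->{1,2,3,4,5}; X {1,2,3,4,5,6}->{2,3,4,5,6}
So after constraint 1: D(X) = {2,3,4,5,6}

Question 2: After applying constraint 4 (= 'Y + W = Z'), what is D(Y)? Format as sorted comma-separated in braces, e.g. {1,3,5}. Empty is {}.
Answer: {1,2,3,4}

Derivation:
Constraint 1 (Z < X) on D(Z)={1,2,3,4,5,6} D(X)={1,2,3,4,5,6}: Z {1,2,3,4,5,6}->{1,2,3,4,5}; X {1,2,3,4,5,6}->{2,3,4,5,6}
Constraint 2 (Y != X) on D(Y)={1,2,3,4,5} D(X)={2,3,4,5,6}: no change
Constraint 3 (X != Z) on D(X)={2,3,4,5,6} D(Z)={1,2,3,4,5}: no change
Constraint 4 (Y + W = Z) on D(Y)={1,2,3,4,5} D(W)={1,3,4,5,6} D(Z)={1,2,3,4,5}: Y {1,2,3,4,5}->{1,2,3,4}; W {1,3,4,5,6}->{1,3,4}; Z {1,2,3,4,5}->{2,3,4,5}
So after constraint 4: D(Y) = {1,2,3,4}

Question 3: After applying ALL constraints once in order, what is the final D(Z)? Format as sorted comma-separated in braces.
Constraint 1 (Z < X) on D(Z)={1,2,3,4,5,6} D(X)={1,2,3,4,5,6}: Z {1,2,3,4,5,6}->{1,2,3,4,5}; X {1,2,3,4,5,6}->{2,3,4,5,6}
Constraint 2 (Y != X) on D(Y)={1,2,3,4,5} D(X)={2,3,4,5,6}: no change
Constraint 3 (X != Z) on D(X)={2,3,4,5,6} D(Z)={1,2,3,4,5}: no change
Constraint 4 (Y + W = Z) on D(Y)={1,2,3,4,5} D(W)={1,3,4,5,6} D(Z)={1,2,3,4,5}: Y {1,2,3,4,5}->{1,2,3,4}; W {1,3,4,5,6}->{1,3,4}; Z {1,2,3,4,5}->{2,3,4,5}
So after all 4 constraints: D(Z) = {2,3,4,5}

Answer: {2,3,4,5}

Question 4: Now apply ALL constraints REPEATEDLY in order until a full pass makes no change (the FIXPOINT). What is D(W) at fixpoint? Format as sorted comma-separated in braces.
pass 0 (initial): D(W)={1,3,4,5,6}
pass 1: W {1,3,4,5,6}->{1,3,4}; X {1,2,3,4,5,6}->{2,3,4,5,6}; Y {1,2,3,4,5}->{1,2,3,4}; Z {1,2,3,4,5,6}->{2,3,4,5}
pass 2: X {2,3,4,5,6}->{3,4,5,6}
pass 3: no change
Fixpoint after 3 passes: D(W) = {1,3,4}

Answer: {1,3,4}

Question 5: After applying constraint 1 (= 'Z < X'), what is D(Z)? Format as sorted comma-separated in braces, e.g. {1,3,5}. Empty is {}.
Answer: {1,2,3,4,5}

Derivation:
Constraint 1 (Z < X) on D(Z)={1,2,3,4,5,6} D(X)={1,2,3,4,5,6}: Z {1,2,3,4,5,6}->{1,2,3,4,5}; X {1,2,3,4,5,6}->{2,3,4,5,6}
So after constraint 1: D(Z) = {1,2,3,4,5}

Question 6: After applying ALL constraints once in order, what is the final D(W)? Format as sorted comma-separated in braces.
Answer: {1,3,4}

Derivation:
Constraint 1 (Z < X) on D(Z)={1,2,3,4,5,6} D(X)={1,2,3,4,5,6}: Z {1,2,3,4,5,6}->{1,2,3,4,5}; X {1,2,3,4,5,6}->{2,3,4,5,6}
Constraint 2 (Y != X) on D(Y)={1,2,3,4,5} D(X)={2,3,4,5,6}: no change
Constraint 3 (X != Z) on D(X)={2,3,4,5,6} D(Z)={1,2,3,4,5}: no change
Constraint 4 (Y + W = Z) on D(Y)={1,2,3,4,5} D(W)={1,3,4,5,6} D(Z)={1,2,3,4,5}: Y {1,2,3,4,5}->{1,2,3,4}; W {1,3,4,5,6}->{1,3,4}; Z {1,2,3,4,5}->{2,3,4,5}
So after all 4 constraints: D(W) = {1,3,4}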